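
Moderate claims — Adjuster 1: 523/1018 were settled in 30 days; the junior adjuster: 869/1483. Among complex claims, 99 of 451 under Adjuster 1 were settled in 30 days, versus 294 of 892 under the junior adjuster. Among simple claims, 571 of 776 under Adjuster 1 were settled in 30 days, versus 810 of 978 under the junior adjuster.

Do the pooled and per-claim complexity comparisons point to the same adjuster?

Yes

Moderate: Adjuster 1 523/1018 = 51.4%, the junior adjuster 869/1483 = 58.6% → the junior adjuster
Complex: Adjuster 1 99/451 = 22.0%, the junior adjuster 294/892 = 33.0% → the junior adjuster
Simple: Adjuster 1 571/776 = 73.6%, the junior adjuster 810/978 = 82.8% → the junior adjuster
Overall: Adjuster 1 1193/2245 = 53.1%, the junior adjuster 1973/3353 = 58.8% → the junior adjuster
The junior adjuster wins overall and in every claim group — no reversal.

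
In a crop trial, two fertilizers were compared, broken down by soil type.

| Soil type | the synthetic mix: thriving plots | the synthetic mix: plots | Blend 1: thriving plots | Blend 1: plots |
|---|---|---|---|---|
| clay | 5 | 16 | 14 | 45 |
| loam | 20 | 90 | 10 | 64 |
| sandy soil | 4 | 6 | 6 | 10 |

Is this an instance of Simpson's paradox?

No

Clay: the synthetic mix 5/16 = 31.2%, Blend 1 14/45 = 31.1% → the synthetic mix
Loam: the synthetic mix 20/90 = 22.2%, Blend 1 10/64 = 15.6% → the synthetic mix
Sandy soil: the synthetic mix 4/6 = 66.7%, Blend 1 6/10 = 60.0% → the synthetic mix
Overall: the synthetic mix 29/112 = 25.9%, Blend 1 30/119 = 25.2% → the synthetic mix
The synthetic mix wins overall and in every soil group — no reversal.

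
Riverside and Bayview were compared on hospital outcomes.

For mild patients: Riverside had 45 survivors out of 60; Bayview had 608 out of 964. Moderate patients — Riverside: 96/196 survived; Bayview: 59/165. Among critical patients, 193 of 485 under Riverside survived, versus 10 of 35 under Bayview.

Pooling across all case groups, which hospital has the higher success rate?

Bayview

Mild: Riverside 45/60 = 75.0%, Bayview 608/964 = 63.1% → Riverside
Moderate: Riverside 96/196 = 49.0%, Bayview 59/165 = 35.8% → Riverside
Critical: Riverside 193/485 = 39.8%, Bayview 10/35 = 28.6% → Riverside
Overall: Riverside 334/741 = 45.1%, Bayview 677/1164 = 58.2% → Bayview
(Riverside wins every case group but Bayview wins overall — Riverside's patients skew toward the low-rate critical group.)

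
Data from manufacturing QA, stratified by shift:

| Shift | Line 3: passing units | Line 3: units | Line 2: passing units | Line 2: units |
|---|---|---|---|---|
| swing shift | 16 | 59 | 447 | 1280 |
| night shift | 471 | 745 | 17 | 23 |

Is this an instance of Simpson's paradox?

Yes

Swing shift: Line 3 16/59 = 27.1%, Line 2 447/1280 = 34.9% → Line 2
Night shift: Line 3 471/745 = 63.2%, Line 2 17/23 = 73.9% → Line 2
Overall: Line 3 487/804 = 60.6%, Line 2 464/1303 = 35.6% → Line 3
Line 2 wins each shift group but Line 3 wins overall — the comparison reverses. Line 2's units skew toward swing shift, which has a lower base rate.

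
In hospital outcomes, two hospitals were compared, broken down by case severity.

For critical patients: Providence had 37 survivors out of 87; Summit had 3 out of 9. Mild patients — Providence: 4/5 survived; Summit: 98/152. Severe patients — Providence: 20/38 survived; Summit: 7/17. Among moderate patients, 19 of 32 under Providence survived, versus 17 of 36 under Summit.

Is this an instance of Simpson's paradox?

Critical: Providence 37/87 = 42.5%, Summit 3/9 = 33.3% → Providence
Mild: Providence 4/5 = 80.0%, Summit 98/152 = 64.5% → Providence
Severe: Providence 20/38 = 52.6%, Summit 7/17 = 41.2% → Providence
Moderate: Providence 19/32 = 59.4%, Summit 17/36 = 47.2% → Providence
Overall: Providence 80/162 = 49.4%, Summit 125/214 = 58.4% → Summit
Providence wins each case group but Summit wins overall — the comparison reverses. Providence's patients skew toward critical, which has a lower base rate.

Yes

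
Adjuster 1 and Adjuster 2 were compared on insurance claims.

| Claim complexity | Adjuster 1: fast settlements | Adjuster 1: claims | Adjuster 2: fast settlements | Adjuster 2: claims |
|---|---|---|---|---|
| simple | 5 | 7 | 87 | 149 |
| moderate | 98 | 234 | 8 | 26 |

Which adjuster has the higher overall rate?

Simple: Adjuster 1 5/7 = 71.4%, Adjuster 2 87/149 = 58.4% → Adjuster 1
Moderate: Adjuster 1 98/234 = 41.9%, Adjuster 2 8/26 = 30.8% → Adjuster 1
Overall: Adjuster 1 103/241 = 42.7%, Adjuster 2 95/175 = 54.3% → Adjuster 2
(Adjuster 1 wins every claim group but Adjuster 2 wins overall — Adjuster 1's claims skew toward the low-rate moderate group.)

Adjuster 2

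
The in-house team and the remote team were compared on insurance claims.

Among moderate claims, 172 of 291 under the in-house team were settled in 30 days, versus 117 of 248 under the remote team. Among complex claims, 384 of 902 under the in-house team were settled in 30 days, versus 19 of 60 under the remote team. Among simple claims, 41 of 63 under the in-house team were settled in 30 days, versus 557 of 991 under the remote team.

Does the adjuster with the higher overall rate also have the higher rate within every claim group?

Moderate: the in-house team 172/291 = 59.1%, the remote team 117/248 = 47.2% → the in-house team
Complex: the in-house team 384/902 = 42.6%, the remote team 19/60 = 31.7% → the in-house team
Simple: the in-house team 41/63 = 65.1%, the remote team 557/991 = 56.2% → the in-house team
Overall: the in-house team 597/1256 = 47.5%, the remote team 693/1299 = 53.3% → the remote team
The in-house team wins each claim group but the remote team wins overall — the comparison reverses. The in-house team's claims skew toward complex, which has a lower base rate.

No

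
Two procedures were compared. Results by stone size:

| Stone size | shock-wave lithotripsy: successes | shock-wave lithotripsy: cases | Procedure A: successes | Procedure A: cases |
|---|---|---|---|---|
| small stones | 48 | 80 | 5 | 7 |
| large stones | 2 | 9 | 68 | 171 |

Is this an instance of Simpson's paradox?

Small stones: shock-wave lithotripsy 48/80 = 60.0%, Procedure A 5/7 = 71.4% → Procedure A
Large stones: shock-wave lithotripsy 2/9 = 22.2%, Procedure A 68/171 = 39.8% → Procedure A
Overall: shock-wave lithotripsy 50/89 = 56.2%, Procedure A 73/178 = 41.0% → shock-wave lithotripsy
Procedure A wins each stone group but shock-wave lithotripsy wins overall — the comparison reverses. Procedure A's cases skew toward large stones, which has a lower base rate.

Yes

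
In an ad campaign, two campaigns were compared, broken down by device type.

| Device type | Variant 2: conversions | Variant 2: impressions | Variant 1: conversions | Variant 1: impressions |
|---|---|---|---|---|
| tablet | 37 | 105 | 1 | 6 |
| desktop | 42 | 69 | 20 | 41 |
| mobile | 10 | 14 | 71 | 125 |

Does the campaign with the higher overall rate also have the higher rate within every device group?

Tablet: Variant 2 37/105 = 35.2%, Variant 1 1/6 = 16.7% → Variant 2
Desktop: Variant 2 42/69 = 60.9%, Variant 1 20/41 = 48.8% → Variant 2
Mobile: Variant 2 10/14 = 71.4%, Variant 1 71/125 = 56.8% → Variant 2
Overall: Variant 2 89/188 = 47.3%, Variant 1 92/172 = 53.5% → Variant 1
Variant 2 wins each device group but Variant 1 wins overall — the comparison reverses. Variant 2's impressions skew toward tablet, which has a lower base rate.

No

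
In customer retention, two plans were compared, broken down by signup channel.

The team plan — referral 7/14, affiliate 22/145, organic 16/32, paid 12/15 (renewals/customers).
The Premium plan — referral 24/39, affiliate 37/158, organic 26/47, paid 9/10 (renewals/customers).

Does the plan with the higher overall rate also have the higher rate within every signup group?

Yes

Referral: the team plan 7/14 = 50.0%, the Premium plan 24/39 = 61.5% → the Premium plan
Affiliate: the team plan 22/145 = 15.2%, the Premium plan 37/158 = 23.4% → the Premium plan
Organic: the team plan 16/32 = 50.0%, the Premium plan 26/47 = 55.3% → the Premium plan
Paid: the team plan 12/15 = 80.0%, the Premium plan 9/10 = 90.0% → the Premium plan
Overall: the team plan 57/206 = 27.7%, the Premium plan 96/254 = 37.8% → the Premium plan
The Premium plan wins overall and in every signup group — no reversal.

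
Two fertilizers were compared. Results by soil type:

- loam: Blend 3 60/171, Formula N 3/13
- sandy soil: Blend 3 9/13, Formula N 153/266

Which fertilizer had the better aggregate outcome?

Formula N

Loam: Blend 3 60/171 = 35.1%, Formula N 3/13 = 23.1% → Blend 3
Sandy soil: Blend 3 9/13 = 69.2%, Formula N 153/266 = 57.5% → Blend 3
Overall: Blend 3 69/184 = 37.5%, Formula N 156/279 = 55.9% → Formula N
(Blend 3 wins every soil group but Formula N wins overall — Blend 3's plots skew toward the low-rate loam group.)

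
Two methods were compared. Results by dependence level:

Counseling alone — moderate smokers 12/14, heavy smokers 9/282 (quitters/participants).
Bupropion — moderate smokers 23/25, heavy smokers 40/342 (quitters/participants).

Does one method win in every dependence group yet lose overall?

Moderate smokers: counseling alone 12/14 = 85.7%, bupropion 23/25 = 92.0% → bupropion
Heavy smokers: counseling alone 9/282 = 3.2%, bupropion 40/342 = 11.7% → bupropion
Overall: counseling alone 21/296 = 7.1%, bupropion 63/367 = 17.2% → bupropion
Bupropion wins overall and in every dependence group — no reversal.

No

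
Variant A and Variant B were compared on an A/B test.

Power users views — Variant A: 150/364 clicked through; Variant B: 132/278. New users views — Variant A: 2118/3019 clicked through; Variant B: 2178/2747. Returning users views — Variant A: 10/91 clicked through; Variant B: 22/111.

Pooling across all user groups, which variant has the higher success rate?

Variant B

Power users: Variant A 150/364 = 41.2%, Variant B 132/278 = 47.5% → Variant B
New users: Variant A 2118/3019 = 70.2%, Variant B 2178/2747 = 79.3% → Variant B
Returning users: Variant A 10/91 = 11.0%, Variant B 22/111 = 19.8% → Variant B
Overall: Variant A 2278/3474 = 65.6%, Variant B 2332/3136 = 74.4% → Variant B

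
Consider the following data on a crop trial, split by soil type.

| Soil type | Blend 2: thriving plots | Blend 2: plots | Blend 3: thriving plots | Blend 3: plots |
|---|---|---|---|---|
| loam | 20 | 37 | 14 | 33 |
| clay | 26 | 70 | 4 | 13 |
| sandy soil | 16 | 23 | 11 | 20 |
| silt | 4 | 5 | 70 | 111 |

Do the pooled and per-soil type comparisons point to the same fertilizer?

Loam: Blend 2 20/37 = 54.1%, Blend 3 14/33 = 42.4% → Blend 2
Clay: Blend 2 26/70 = 37.1%, Blend 3 4/13 = 30.8% → Blend 2
Sandy soil: Blend 2 16/23 = 69.6%, Blend 3 11/20 = 55.0% → Blend 2
Silt: Blend 2 4/5 = 80.0%, Blend 3 70/111 = 63.1% → Blend 2
Overall: Blend 2 66/135 = 48.9%, Blend 3 99/177 = 55.9% → Blend 3
Blend 2 wins each soil group but Blend 3 wins overall — the comparison reverses. Blend 2's plots skew toward clay, which has a lower base rate.

No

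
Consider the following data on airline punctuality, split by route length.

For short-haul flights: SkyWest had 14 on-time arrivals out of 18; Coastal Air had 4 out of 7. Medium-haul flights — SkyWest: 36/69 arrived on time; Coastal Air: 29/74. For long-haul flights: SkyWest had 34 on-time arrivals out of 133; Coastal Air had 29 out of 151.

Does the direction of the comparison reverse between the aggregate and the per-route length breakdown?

No

Short-haul: SkyWest 14/18 = 77.8%, Coastal Air 4/7 = 57.1% → SkyWest
Medium-haul: SkyWest 36/69 = 52.2%, Coastal Air 29/74 = 39.2% → SkyWest
Long-haul: SkyWest 34/133 = 25.6%, Coastal Air 29/151 = 19.2% → SkyWest
Overall: SkyWest 84/220 = 38.2%, Coastal Air 62/232 = 26.7% → SkyWest
SkyWest wins overall and in every route group — no reversal.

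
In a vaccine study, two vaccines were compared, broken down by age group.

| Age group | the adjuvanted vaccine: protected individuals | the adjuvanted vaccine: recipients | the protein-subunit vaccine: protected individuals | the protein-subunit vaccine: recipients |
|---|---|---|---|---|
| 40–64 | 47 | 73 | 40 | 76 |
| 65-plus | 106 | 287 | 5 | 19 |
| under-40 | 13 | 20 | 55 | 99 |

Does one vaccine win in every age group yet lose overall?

40–64: the adjuvanted vaccine 47/73 = 64.4%, the protein-subunit vaccine 40/76 = 52.6% → the adjuvanted vaccine
65-plus: the adjuvanted vaccine 106/287 = 36.9%, the protein-subunit vaccine 5/19 = 26.3% → the adjuvanted vaccine
Under-40: the adjuvanted vaccine 13/20 = 65.0%, the protein-subunit vaccine 55/99 = 55.6% → the adjuvanted vaccine
Overall: the adjuvanted vaccine 166/380 = 43.7%, the protein-subunit vaccine 100/194 = 51.5% → the protein-subunit vaccine
The adjuvanted vaccine wins each age group but the protein-subunit vaccine wins overall — the comparison reverses. The adjuvanted vaccine's recipients skew toward 65-plus, which has a lower base rate.

Yes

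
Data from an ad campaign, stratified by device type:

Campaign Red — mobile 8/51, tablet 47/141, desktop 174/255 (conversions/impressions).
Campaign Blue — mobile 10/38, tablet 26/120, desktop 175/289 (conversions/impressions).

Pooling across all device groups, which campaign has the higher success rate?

Campaign Red

Mobile: Campaign Red 8/51 = 15.7%, Campaign Blue 10/38 = 26.3% → Campaign Blue
Tablet: Campaign Red 47/141 = 33.3%, Campaign Blue 26/120 = 21.7% → Campaign Red
Desktop: Campaign Red 174/255 = 68.2%, Campaign Blue 175/289 = 60.6% → Campaign Red
Overall: Campaign Red 229/447 = 51.2%, Campaign Blue 211/447 = 47.2% → Campaign Red
(Neither sweeps every device group, but Campaign Red has the higher pooled rate.)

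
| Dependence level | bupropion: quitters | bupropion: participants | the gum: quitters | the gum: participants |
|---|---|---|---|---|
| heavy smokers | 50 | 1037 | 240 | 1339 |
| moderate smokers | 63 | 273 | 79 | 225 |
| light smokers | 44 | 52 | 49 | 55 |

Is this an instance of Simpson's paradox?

No

Heavy smokers: bupropion 50/1037 = 4.8%, the gum 240/1339 = 17.9% → the gum
Moderate smokers: bupropion 63/273 = 23.1%, the gum 79/225 = 35.1% → the gum
Light smokers: bupropion 44/52 = 84.6%, the gum 49/55 = 89.1% → the gum
Overall: bupropion 157/1362 = 11.5%, the gum 368/1619 = 22.7% → the gum
The gum wins overall and in every dependence group — no reversal.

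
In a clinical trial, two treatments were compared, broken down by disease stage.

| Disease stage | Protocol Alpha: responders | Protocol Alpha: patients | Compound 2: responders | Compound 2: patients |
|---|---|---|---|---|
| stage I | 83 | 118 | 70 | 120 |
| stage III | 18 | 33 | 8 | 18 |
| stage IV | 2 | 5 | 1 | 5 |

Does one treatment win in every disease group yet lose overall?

Stage I: Protocol Alpha 83/118 = 70.3%, Compound 2 70/120 = 58.3% → Protocol Alpha
Stage III: Protocol Alpha 18/33 = 54.5%, Compound 2 8/18 = 44.4% → Protocol Alpha
Stage IV: Protocol Alpha 2/5 = 40.0%, Compound 2 1/5 = 20.0% → Protocol Alpha
Overall: Protocol Alpha 103/156 = 66.0%, Compound 2 79/143 = 55.2% → Protocol Alpha
Protocol Alpha wins overall and in every disease group — no reversal.

No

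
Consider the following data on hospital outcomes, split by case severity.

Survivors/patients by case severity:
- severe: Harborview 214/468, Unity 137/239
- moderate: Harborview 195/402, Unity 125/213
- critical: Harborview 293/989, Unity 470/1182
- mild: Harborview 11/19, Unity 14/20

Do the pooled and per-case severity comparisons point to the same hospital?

Severe: Harborview 214/468 = 45.7%, Unity 137/239 = 57.3% → Unity
Moderate: Harborview 195/402 = 48.5%, Unity 125/213 = 58.7% → Unity
Critical: Harborview 293/989 = 29.6%, Unity 470/1182 = 39.8% → Unity
Mild: Harborview 11/19 = 57.9%, Unity 14/20 = 70.0% → Unity
Overall: Harborview 713/1878 = 38.0%, Unity 746/1654 = 45.1% → Unity
Unity wins overall and in every case group — no reversal.

Yes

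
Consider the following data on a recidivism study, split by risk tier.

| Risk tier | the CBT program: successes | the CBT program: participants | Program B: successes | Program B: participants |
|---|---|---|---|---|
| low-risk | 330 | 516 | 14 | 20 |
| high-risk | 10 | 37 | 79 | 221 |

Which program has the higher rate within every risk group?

Program B

Low-risk: the CBT program 330/516 = 64.0%, Program B 14/20 = 70.0% → Program B
High-risk: the CBT program 10/37 = 27.0%, Program B 79/221 = 35.7% → Program B
Program B has the higher rate in both groups.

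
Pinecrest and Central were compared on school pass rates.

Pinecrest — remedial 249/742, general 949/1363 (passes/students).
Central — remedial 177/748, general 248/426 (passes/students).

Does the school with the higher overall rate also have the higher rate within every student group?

Remedial: Pinecrest 249/742 = 33.6%, Central 177/748 = 23.7% → Pinecrest
General: Pinecrest 949/1363 = 69.6%, Central 248/426 = 58.2% → Pinecrest
Overall: Pinecrest 1198/2105 = 56.9%, Central 425/1174 = 36.2% → Pinecrest
Pinecrest wins overall and in every student group — no reversal.

Yes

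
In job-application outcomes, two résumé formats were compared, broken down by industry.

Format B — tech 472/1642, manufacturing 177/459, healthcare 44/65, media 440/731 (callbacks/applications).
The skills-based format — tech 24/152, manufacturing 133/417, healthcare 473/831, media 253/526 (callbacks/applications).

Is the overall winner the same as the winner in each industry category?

No

Tech: Format B 472/1642 = 28.7%, the skills-based format 24/152 = 15.8% → Format B
Manufacturing: Format B 177/459 = 38.6%, the skills-based format 133/417 = 31.9% → Format B
Healthcare: Format B 44/65 = 67.7%, the skills-based format 473/831 = 56.9% → Format B
Media: Format B 440/731 = 60.2%, the skills-based format 253/526 = 48.1% → Format B
Overall: Format B 1133/2897 = 39.1%, the skills-based format 883/1926 = 45.8% → the skills-based format
Format B wins each industry group but the skills-based format wins overall — the comparison reverses. Format B's applications skew toward tech, which has a lower base rate.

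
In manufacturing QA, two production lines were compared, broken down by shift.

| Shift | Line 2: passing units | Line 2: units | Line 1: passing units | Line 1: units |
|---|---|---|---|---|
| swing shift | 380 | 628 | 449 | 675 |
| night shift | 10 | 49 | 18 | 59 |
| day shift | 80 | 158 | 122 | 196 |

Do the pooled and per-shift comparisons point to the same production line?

Yes

Swing shift: Line 2 380/628 = 60.5%, Line 1 449/675 = 66.5% → Line 1
Night shift: Line 2 10/49 = 20.4%, Line 1 18/59 = 30.5% → Line 1
Day shift: Line 2 80/158 = 50.6%, Line 1 122/196 = 62.2% → Line 1
Overall: Line 2 470/835 = 56.3%, Line 1 589/930 = 63.3% → Line 1
Line 1 wins overall and in every shift group — no reversal.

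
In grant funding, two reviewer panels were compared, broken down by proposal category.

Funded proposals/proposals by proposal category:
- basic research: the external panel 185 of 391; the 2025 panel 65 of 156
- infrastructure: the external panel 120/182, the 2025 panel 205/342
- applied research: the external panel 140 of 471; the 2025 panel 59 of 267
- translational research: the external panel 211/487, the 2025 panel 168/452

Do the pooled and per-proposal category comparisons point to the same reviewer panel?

Yes

Basic research: the external panel 185/391 = 47.3%, the 2025 panel 65/156 = 41.7% → the external panel
Infrastructure: the external panel 120/182 = 65.9%, the 2025 panel 205/342 = 59.9% → the external panel
Applied research: the external panel 140/471 = 29.7%, the 2025 panel 59/267 = 22.1% → the external panel
Translational research: the external panel 211/487 = 43.3%, the 2025 panel 168/452 = 37.2% → the external panel
Overall: the external panel 656/1531 = 42.8%, the 2025 panel 497/1217 = 40.8% → the external panel
The external panel wins overall and in every proposal group — no reversal.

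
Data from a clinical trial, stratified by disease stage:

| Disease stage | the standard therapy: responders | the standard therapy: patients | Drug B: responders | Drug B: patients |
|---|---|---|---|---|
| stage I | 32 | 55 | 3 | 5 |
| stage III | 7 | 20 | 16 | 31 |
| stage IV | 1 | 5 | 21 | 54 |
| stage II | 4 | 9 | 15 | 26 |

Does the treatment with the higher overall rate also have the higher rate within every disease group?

Stage I: the standard therapy 32/55 = 58.2%, Drug B 3/5 = 60.0% → Drug B
Stage III: the standard therapy 7/20 = 35.0%, Drug B 16/31 = 51.6% → Drug B
Stage IV: the standard therapy 1/5 = 20.0%, Drug B 21/54 = 38.9% → Drug B
Stage II: the standard therapy 4/9 = 44.4%, Drug B 15/26 = 57.7% → Drug B
Overall: the standard therapy 44/89 = 49.4%, Drug B 55/116 = 47.4% → the standard therapy
Drug B wins each disease group but the standard therapy wins overall — the comparison reverses. Drug B's patients skew toward stage IV, which has a lower base rate.

No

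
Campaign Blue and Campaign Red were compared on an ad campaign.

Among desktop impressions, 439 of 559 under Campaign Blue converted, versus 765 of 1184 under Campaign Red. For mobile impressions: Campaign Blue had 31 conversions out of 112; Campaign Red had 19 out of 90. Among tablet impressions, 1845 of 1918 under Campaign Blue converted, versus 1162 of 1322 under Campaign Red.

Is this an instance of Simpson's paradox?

Desktop: Campaign Blue 439/559 = 78.5%, Campaign Red 765/1184 = 64.6% → Campaign Blue
Mobile: Campaign Blue 31/112 = 27.7%, Campaign Red 19/90 = 21.1% → Campaign Blue
Tablet: Campaign Blue 1845/1918 = 96.2%, Campaign Red 1162/1322 = 87.9% → Campaign Blue
Overall: Campaign Blue 2315/2589 = 89.4%, Campaign Red 1946/2596 = 75.0% → Campaign Blue
Campaign Blue wins overall and in every device group — no reversal.

No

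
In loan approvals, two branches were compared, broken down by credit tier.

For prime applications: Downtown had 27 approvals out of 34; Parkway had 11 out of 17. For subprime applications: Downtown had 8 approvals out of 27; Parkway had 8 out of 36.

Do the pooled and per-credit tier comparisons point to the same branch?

Prime: Downtown 27/34 = 79.4%, Parkway 11/17 = 64.7% → Downtown
Subprime: Downtown 8/27 = 29.6%, Parkway 8/36 = 22.2% → Downtown
Overall: Downtown 35/61 = 57.4%, Parkway 19/53 = 35.8% → Downtown
Downtown wins overall and in every credit group — no reversal.

Yes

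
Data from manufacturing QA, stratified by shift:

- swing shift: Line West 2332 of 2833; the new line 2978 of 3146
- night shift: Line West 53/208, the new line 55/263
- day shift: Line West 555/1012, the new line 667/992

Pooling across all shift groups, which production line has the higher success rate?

the new line

Swing shift: Line West 2332/2833 = 82.3%, the new line 2978/3146 = 94.7% → the new line
Night shift: Line West 53/208 = 25.5%, the new line 55/263 = 20.9% → Line West
Day shift: Line West 555/1012 = 54.8%, the new line 667/992 = 67.2% → the new line
Overall: Line West 2940/4053 = 72.5%, the new line 3700/4401 = 84.1% → the new line
(Neither sweeps every shift group, but the new line has the higher pooled rate.)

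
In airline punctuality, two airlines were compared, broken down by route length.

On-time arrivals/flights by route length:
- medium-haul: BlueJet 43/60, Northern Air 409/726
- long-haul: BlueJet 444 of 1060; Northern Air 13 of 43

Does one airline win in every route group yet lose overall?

Medium-haul: BlueJet 43/60 = 71.7%, Northern Air 409/726 = 56.3% → BlueJet
Long-haul: BlueJet 444/1060 = 41.9%, Northern Air 13/43 = 30.2% → BlueJet
Overall: BlueJet 487/1120 = 43.5%, Northern Air 422/769 = 54.9% → Northern Air
BlueJet wins each route group but Northern Air wins overall — the comparison reverses. BlueJet's flights skew toward long-haul, which has a lower base rate.

Yes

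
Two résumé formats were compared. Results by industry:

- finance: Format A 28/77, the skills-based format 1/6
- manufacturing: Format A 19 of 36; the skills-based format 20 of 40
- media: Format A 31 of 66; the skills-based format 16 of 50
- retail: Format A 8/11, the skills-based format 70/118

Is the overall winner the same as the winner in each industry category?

No

Finance: Format A 28/77 = 36.4%, the skills-based format 1/6 = 16.7% → Format A
Manufacturing: Format A 19/36 = 52.8%, the skills-based format 20/40 = 50.0% → Format A
Media: Format A 31/66 = 47.0%, the skills-based format 16/50 = 32.0% → Format A
Retail: Format A 8/11 = 72.7%, the skills-based format 70/118 = 59.3% → Format A
Overall: Format A 86/190 = 45.3%, the skills-based format 107/214 = 50.0% → the skills-based format
Format A wins each industry group but the skills-based format wins overall — the comparison reverses. Format A's applications skew toward finance, which has a lower base rate.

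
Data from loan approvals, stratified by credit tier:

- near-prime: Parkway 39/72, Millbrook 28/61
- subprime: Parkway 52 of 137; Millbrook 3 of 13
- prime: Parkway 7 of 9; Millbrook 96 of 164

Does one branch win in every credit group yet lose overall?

Yes

Near-prime: Parkway 39/72 = 54.2%, Millbrook 28/61 = 45.9% → Parkway
Subprime: Parkway 52/137 = 38.0%, Millbrook 3/13 = 23.1% → Parkway
Prime: Parkway 7/9 = 77.8%, Millbrook 96/164 = 58.5% → Parkway
Overall: Parkway 98/218 = 45.0%, Millbrook 127/238 = 53.4% → Millbrook
Parkway wins each credit group but Millbrook wins overall — the comparison reverses. Parkway's applications skew toward subprime, which has a lower base rate.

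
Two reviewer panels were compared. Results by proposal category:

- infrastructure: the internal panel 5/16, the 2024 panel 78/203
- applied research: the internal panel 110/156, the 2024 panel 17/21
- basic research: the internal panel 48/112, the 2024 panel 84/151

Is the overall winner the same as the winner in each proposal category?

Infrastructure: the internal panel 5/16 = 31.2%, the 2024 panel 78/203 = 38.4% → the 2024 panel
Applied research: the internal panel 110/156 = 70.5%, the 2024 panel 17/21 = 81.0% → the 2024 panel
Basic research: the internal panel 48/112 = 42.9%, the 2024 panel 84/151 = 55.6% → the 2024 panel
Overall: the internal panel 163/284 = 57.4%, the 2024 panel 179/375 = 47.7% → the internal panel
The 2024 panel wins each proposal group but the internal panel wins overall — the comparison reverses. The 2024 panel's proposals skew toward infrastructure, which has a lower base rate.

No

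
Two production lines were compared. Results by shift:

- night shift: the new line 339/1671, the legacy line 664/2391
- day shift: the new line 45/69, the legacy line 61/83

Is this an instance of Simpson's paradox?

No

Night shift: the new line 339/1671 = 20.3%, the legacy line 664/2391 = 27.8% → the legacy line
Day shift: the new line 45/69 = 65.2%, the legacy line 61/83 = 73.5% → the legacy line
Overall: the new line 384/1740 = 22.1%, the legacy line 725/2474 = 29.3% → the legacy line
The legacy line wins overall and in every shift group — no reversal.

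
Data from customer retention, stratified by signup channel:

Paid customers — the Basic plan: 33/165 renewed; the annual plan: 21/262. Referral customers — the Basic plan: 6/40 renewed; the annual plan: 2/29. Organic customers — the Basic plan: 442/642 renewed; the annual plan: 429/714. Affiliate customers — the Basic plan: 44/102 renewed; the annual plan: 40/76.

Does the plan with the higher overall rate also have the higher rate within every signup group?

Paid: the Basic plan 33/165 = 20.0%, the annual plan 21/262 = 8.0% → the Basic plan
Referral: the Basic plan 6/40 = 15.0%, the annual plan 2/29 = 6.9% → the Basic plan
Organic: the Basic plan 442/642 = 68.8%, the annual plan 429/714 = 60.1% → the Basic plan
Affiliate: the Basic plan 44/102 = 43.1%, the annual plan 40/76 = 52.6% → the annual plan
Overall: the Basic plan 525/949 = 55.3%, the annual plan 492/1081 = 45.5% → the Basic plan
Neither sweeps: the Basic plan wins 3 of 4 groups, the annual plan wins 1. The Basic plan wins overall but not every group — no Simpson reversal.

No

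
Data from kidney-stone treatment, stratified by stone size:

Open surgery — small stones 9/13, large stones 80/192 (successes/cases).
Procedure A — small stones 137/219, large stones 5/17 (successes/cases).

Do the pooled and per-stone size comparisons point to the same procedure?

Small stones: open surgery 9/13 = 69.2%, Procedure A 137/219 = 62.6% → open surgery
Large stones: open surgery 80/192 = 41.7%, Procedure A 5/17 = 29.4% → open surgery
Overall: open surgery 89/205 = 43.4%, Procedure A 142/236 = 60.2% → Procedure A
Open surgery wins each stone group but Procedure A wins overall — the comparison reverses. Open surgery's cases skew toward large stones, which has a lower base rate.

No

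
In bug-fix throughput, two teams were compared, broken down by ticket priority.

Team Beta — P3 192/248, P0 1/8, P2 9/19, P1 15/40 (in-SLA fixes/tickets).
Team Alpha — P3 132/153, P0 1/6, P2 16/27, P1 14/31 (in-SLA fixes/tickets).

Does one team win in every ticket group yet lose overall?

No

P3: Team Beta 192/248 = 77.4%, Team Alpha 132/153 = 86.3% → Team Alpha
P0: Team Beta 1/8 = 12.5%, Team Alpha 1/6 = 16.7% → Team Alpha
P2: Team Beta 9/19 = 47.4%, Team Alpha 16/27 = 59.3% → Team Alpha
P1: Team Beta 15/40 = 37.5%, Team Alpha 14/31 = 45.2% → Team Alpha
Overall: Team Beta 217/315 = 68.9%, Team Alpha 163/217 = 75.1% → Team Alpha
Team Alpha wins overall and in every ticket group — no reversal.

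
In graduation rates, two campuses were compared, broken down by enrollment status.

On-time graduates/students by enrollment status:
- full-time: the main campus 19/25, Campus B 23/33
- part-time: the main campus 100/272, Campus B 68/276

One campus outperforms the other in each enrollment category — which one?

Full-time: the main campus 19/25 = 76.0%, Campus B 23/33 = 69.7% → the main campus
Part-time: the main campus 100/272 = 36.8%, Campus B 68/276 = 24.6% → the main campus
The main campus has the higher rate in both groups.

the main campus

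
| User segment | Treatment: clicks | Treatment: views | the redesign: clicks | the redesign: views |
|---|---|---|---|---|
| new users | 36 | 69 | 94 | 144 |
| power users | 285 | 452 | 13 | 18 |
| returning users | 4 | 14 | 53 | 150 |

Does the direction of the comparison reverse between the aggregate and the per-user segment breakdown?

New users: Treatment 36/69 = 52.2%, the redesign 94/144 = 65.3% → the redesign
Power users: Treatment 285/452 = 63.1%, the redesign 13/18 = 72.2% → the redesign
Returning users: Treatment 4/14 = 28.6%, the redesign 53/150 = 35.3% → the redesign
Overall: Treatment 325/535 = 60.7%, the redesign 160/312 = 51.3% → Treatment
The redesign wins each user group but Treatment wins overall — the comparison reverses. The redesign's views skew toward returning users, which has a lower base rate.

Yes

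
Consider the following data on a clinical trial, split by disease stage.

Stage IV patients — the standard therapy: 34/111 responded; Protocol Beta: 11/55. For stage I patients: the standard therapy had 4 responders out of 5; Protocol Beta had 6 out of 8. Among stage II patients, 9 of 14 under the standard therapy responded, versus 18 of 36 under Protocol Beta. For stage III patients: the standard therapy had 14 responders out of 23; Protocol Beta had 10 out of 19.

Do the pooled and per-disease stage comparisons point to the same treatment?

Stage IV: the standard therapy 34/111 = 30.6%, Protocol Beta 11/55 = 20.0% → the standard therapy
Stage I: the standard therapy 4/5 = 80.0%, Protocol Beta 6/8 = 75.0% → the standard therapy
Stage II: the standard therapy 9/14 = 64.3%, Protocol Beta 18/36 = 50.0% → the standard therapy
Stage III: the standard therapy 14/23 = 60.9%, Protocol Beta 10/19 = 52.6% → the standard therapy
Overall: the standard therapy 61/153 = 39.9%, Protocol Beta 45/118 = 38.1% → the standard therapy
The standard therapy wins overall and in every disease group — no reversal.

Yes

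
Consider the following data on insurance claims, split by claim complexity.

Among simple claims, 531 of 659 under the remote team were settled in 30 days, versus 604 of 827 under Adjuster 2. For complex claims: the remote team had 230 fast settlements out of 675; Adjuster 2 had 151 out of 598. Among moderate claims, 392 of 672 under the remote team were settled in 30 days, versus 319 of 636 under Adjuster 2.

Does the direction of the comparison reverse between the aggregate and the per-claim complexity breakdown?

No

Simple: the remote team 531/659 = 80.6%, Adjuster 2 604/827 = 73.0% → the remote team
Complex: the remote team 230/675 = 34.1%, Adjuster 2 151/598 = 25.3% → the remote team
Moderate: the remote team 392/672 = 58.3%, Adjuster 2 319/636 = 50.2% → the remote team
Overall: the remote team 1153/2006 = 57.5%, Adjuster 2 1074/2061 = 52.1% → the remote team
The remote team wins overall and in every claim group — no reversal.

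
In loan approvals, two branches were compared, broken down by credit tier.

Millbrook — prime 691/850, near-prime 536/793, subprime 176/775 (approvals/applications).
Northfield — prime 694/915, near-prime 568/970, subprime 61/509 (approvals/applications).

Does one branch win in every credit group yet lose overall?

Prime: Millbrook 691/850 = 81.3%, Northfield 694/915 = 75.8% → Millbrook
Near-prime: Millbrook 536/793 = 67.6%, Northfield 568/970 = 58.6% → Millbrook
Subprime: Millbrook 176/775 = 22.7%, Northfield 61/509 = 12.0% → Millbrook
Overall: Millbrook 1403/2418 = 58.0%, Northfield 1323/2394 = 55.3% → Millbrook
Millbrook wins overall and in every credit group — no reversal.

No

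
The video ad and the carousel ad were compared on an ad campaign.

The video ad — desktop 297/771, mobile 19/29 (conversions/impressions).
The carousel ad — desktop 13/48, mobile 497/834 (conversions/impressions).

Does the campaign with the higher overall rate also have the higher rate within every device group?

Desktop: the video ad 297/771 = 38.5%, the carousel ad 13/48 = 27.1% → the video ad
Mobile: the video ad 19/29 = 65.5%, the carousel ad 497/834 = 59.6% → the video ad
Overall: the video ad 316/800 = 39.5%, the carousel ad 510/882 = 57.8% → the carousel ad
The video ad wins each device group but the carousel ad wins overall — the comparison reverses. The video ad's impressions skew toward desktop, which has a lower base rate.

No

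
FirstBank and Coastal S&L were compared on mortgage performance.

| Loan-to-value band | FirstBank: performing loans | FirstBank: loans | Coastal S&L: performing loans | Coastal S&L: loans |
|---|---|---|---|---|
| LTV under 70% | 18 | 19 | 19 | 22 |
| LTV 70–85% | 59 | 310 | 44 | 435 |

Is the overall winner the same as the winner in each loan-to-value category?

Yes

LTV under 70%: FirstBank 18/19 = 94.7%, Coastal S&L 19/22 = 86.4% → FirstBank
LTV 70–85%: FirstBank 59/310 = 19.0%, Coastal S&L 44/435 = 10.1% → FirstBank
Overall: FirstBank 77/329 = 23.4%, Coastal S&L 63/457 = 13.8% → FirstBank
FirstBank wins overall and in every loan-to-value group — no reversal.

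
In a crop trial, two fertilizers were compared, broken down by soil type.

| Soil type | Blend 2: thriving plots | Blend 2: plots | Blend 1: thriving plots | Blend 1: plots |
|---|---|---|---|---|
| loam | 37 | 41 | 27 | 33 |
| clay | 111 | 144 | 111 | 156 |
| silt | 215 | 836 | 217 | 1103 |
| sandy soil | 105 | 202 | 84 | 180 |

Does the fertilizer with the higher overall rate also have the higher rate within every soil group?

Yes

Loam: Blend 2 37/41 = 90.2%, Blend 1 27/33 = 81.8% → Blend 2
Clay: Blend 2 111/144 = 77.1%, Blend 1 111/156 = 71.2% → Blend 2
Silt: Blend 2 215/836 = 25.7%, Blend 1 217/1103 = 19.7% → Blend 2
Sandy soil: Blend 2 105/202 = 52.0%, Blend 1 84/180 = 46.7% → Blend 2
Overall: Blend 2 468/1223 = 38.3%, Blend 1 439/1472 = 29.8% → Blend 2
Blend 2 wins overall and in every soil group — no reversal.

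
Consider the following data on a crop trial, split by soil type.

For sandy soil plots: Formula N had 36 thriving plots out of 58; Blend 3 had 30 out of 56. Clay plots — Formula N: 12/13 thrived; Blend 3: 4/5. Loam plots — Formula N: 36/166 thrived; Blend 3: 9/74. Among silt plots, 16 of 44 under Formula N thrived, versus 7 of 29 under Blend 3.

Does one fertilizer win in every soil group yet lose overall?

Sandy soil: Formula N 36/58 = 62.1%, Blend 3 30/56 = 53.6% → Formula N
Clay: Formula N 12/13 = 92.3%, Blend 3 4/5 = 80.0% → Formula N
Loam: Formula N 36/166 = 21.7%, Blend 3 9/74 = 12.2% → Formula N
Silt: Formula N 16/44 = 36.4%, Blend 3 7/29 = 24.1% → Formula N
Overall: Formula N 100/281 = 35.6%, Blend 3 50/164 = 30.5% → Formula N
Formula N wins overall and in every soil group — no reversal.

No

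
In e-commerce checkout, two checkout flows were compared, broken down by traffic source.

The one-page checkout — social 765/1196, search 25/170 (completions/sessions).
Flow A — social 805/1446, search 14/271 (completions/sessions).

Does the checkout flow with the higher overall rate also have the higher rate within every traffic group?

Social: the one-page checkout 765/1196 = 64.0%, Flow A 805/1446 = 55.7% → the one-page checkout
Search: the one-page checkout 25/170 = 14.7%, Flow A 14/271 = 5.2% → the one-page checkout
Overall: the one-page checkout 790/1366 = 57.8%, Flow A 819/1717 = 47.7% → the one-page checkout
The one-page checkout wins overall and in every traffic group — no reversal.

Yes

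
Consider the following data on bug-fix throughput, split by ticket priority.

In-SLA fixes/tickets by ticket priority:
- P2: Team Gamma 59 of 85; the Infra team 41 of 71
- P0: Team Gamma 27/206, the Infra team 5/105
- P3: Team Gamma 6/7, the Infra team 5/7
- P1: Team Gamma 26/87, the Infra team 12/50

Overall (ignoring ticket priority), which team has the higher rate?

Team Gamma

P2: Team Gamma 59/85 = 69.4%, the Infra team 41/71 = 57.7% → Team Gamma
P0: Team Gamma 27/206 = 13.1%, the Infra team 5/105 = 4.8% → Team Gamma
P3: Team Gamma 6/7 = 85.7%, the Infra team 5/7 = 71.4% → Team Gamma
P1: Team Gamma 26/87 = 29.9%, the Infra team 12/50 = 24.0% → Team Gamma
Overall: Team Gamma 118/385 = 30.6%, the Infra team 63/233 = 27.0% → Team Gamma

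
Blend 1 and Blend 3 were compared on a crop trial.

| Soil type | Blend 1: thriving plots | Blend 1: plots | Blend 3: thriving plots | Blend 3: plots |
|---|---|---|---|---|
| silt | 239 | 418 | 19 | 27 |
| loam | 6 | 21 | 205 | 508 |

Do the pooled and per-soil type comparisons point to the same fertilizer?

No

Silt: Blend 1 239/418 = 57.2%, Blend 3 19/27 = 70.4% → Blend 3
Loam: Blend 1 6/21 = 28.6%, Blend 3 205/508 = 40.4% → Blend 3
Overall: Blend 1 245/439 = 55.8%, Blend 3 224/535 = 41.9% → Blend 1
Blend 3 wins each soil group but Blend 1 wins overall — the comparison reverses. Blend 3's plots skew toward loam, which has a lower base rate.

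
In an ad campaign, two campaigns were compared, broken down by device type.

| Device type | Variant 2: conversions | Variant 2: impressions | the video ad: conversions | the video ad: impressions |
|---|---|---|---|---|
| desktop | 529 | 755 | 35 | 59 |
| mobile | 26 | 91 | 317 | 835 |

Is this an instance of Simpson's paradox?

No

Desktop: Variant 2 529/755 = 70.1%, the video ad 35/59 = 59.3% → Variant 2
Mobile: Variant 2 26/91 = 28.6%, the video ad 317/835 = 38.0% → the video ad
Overall: Variant 2 555/846 = 65.6%, the video ad 352/894 = 39.4% → Variant 2
Neither sweeps: Variant 2 wins 1 of 2 groups, the video ad wins 1. Variant 2 wins overall but not every group — no Simpson reversal.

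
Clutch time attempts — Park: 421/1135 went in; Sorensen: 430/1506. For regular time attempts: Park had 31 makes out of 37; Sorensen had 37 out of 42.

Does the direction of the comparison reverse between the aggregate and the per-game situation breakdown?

Clutch time: Park 421/1135 = 37.1%, Sorensen 430/1506 = 28.6% → Park
Regular time: Park 31/37 = 83.8%, Sorensen 37/42 = 88.1% → Sorensen
Overall: Park 452/1172 = 38.6%, Sorensen 467/1548 = 30.2% → Park
Neither sweeps: Park wins 1 of 2 groups, Sorensen wins 1. Park wins overall but not every group — no Simpson reversal.

No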